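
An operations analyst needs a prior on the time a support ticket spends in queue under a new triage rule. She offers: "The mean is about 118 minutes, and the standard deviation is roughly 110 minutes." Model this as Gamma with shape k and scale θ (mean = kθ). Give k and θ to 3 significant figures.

For Gamma(k, scale θ): mean = kθ, variance = kθ², so CV = 1/√k.
CV = SD/mean = 110/118 = 0.9322, hence k = 1/CV² = 1.15.
Then θ = mean/k = 118/1.15 = 103.

k ≈ 1.15, θ ≈ 103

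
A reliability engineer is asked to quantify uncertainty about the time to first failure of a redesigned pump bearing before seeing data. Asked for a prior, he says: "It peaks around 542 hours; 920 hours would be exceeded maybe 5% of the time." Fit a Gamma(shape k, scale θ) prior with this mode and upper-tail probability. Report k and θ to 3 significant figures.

k ≈ 11, θ ≈ 54.3

Gamma(k,θ) with k>1 has mode (k−1)θ, so θ = 542/(k−1).
Need P(X < 920) = 0.95 with θ tied to k this way. Start at k = 2, θ = 542: P(X<920) ≈ 0.506.
Too low — raise k to concentrate. Iterating converges to k ≈ 11.
Then θ = 542/(11−1) ≈ 54.3.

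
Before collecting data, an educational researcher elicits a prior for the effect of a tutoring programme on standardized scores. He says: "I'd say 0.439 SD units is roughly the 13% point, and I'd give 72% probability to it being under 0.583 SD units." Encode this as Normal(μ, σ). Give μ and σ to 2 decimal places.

The p-quantile of Normal(μ,σ) is μ + z_p·σ, with z_{0.13} = -1.126 and z_{0.72} = 0.5828.
Eliminate σ: μ = (z₂·x₁ − z₁·x₂)/(z₂ − z₁) = (0.5828·0.439 − (-1.126)·0.583)/1.709 = 0.53.
Then σ = (x₂ − x₁)/(z₂ − z₁) = (0.583 − 0.439)/1.709 = 0.08.

μ = 0.53, σ = 0.08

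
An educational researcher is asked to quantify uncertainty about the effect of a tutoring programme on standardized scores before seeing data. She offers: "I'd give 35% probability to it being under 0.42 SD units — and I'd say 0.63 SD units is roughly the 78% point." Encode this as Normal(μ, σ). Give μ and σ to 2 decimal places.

For Normal(μ,σ), the p-quantile is μ + z_p·σ. Here z_{0.35} = -0.3853, z_{0.78} = 0.7722.
So 0.42 = μ − 0.3853σ and 0.63 = μ + 0.7722σ.
Subtracting: σ = (0.63 − 0.42)/(0.7722 − (-0.3853)) = 0.18.
Then μ = 0.42 − (-0.3853)·0.18 = 0.49.

μ = 0.49, σ = 0.18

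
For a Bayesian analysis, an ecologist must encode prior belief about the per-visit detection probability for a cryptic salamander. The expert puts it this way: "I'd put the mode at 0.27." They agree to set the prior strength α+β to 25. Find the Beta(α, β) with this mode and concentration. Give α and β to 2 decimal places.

α = 7.21, β = 17.79

For α,β > 1 the Beta mode is (α−1)/(α+β−2). With α+β = 25, the mode is (α−1)/23.
Set (α−1)/23 = 0.27 → α = 1 + 0.27·23 = 7.21.
β = 25 − α = 17.79.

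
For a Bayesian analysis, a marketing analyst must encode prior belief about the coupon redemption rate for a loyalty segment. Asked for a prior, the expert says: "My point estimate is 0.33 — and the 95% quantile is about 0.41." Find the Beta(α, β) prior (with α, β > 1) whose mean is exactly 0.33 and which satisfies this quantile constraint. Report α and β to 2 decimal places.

With mean 0.33 fixed, write α = 0.33s, β = 0.67s where s = α+β.
Need P(θ < 0.41) = 0.95 under Beta(0.33s, 0.67s). Normal approximation: (q−m)/√(m(1−m)/s) ≈ z_{0.95} = 1.64, so s ≈ 0.33·0.67·(1.64)²/(0.41−0.33)² = 93.5.
At s = 93.5: P(θ<0.41) ≈ 0.947. Adjusting to match 0.95 gives s ≈ 97.33.
So α = 0.33·97.33 ≈ 32.12, β = 0.67·97.33 ≈ 65.21.

α ≈ 32.12, β ≈ 65.21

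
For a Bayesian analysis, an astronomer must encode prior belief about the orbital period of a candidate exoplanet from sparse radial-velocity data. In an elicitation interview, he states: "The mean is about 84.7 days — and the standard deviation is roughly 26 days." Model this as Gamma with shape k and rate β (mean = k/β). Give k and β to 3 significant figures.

k ≈ 10.6, β ≈ 0.125

For Gamma(k, rate β): mean = k/β, variance = k/β², so CV = 1/√k.
CV = SD/mean = 26/84.7 = 0.307, hence k = 1/CV² = 10.6.
Then β = k/mean = 10.6/84.7 = 0.125.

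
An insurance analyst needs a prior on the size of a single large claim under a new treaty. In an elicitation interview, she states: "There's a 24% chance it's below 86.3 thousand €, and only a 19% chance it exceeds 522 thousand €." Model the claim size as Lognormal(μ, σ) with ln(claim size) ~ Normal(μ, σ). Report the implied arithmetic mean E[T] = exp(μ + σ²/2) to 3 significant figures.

If T ~ Lognormal(μ,σ) then ln T ~ Normal(μ,σ), so the p-quantile of ln T is μ + z_p·σ.
ln(86.3) = 4.458 and ln(522) = 6.258; z_{0.24} = -0.7063, z_{0.81} = 0.8779.
σ = (6.258 − 4.458)/(0.8779 − (-0.7063)) = 1.136.
μ = 4.458 − (-0.7063)·1.136 = 5.260.
E[T] = exp(μ + σ²/2) = exp(5.260 + 0.6454) = 367 thousand €.

E[T] ≈ 367 thousand €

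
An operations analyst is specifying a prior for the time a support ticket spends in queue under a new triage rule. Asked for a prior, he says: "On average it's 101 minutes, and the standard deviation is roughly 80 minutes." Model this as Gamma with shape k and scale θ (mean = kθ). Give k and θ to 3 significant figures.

k ≈ 1.59, θ ≈ 63.4

For Gamma(k, scale θ): mean = kθ, variance = kθ², so CV = 1/√k.
CV = SD/mean = 80/101 = 0.7921, hence k = 1/CV² = 1.59.
Then θ = mean/k = 101/1.59 = 63.4.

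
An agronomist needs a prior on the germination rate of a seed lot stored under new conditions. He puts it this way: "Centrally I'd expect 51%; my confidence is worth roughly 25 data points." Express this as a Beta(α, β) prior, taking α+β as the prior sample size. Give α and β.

Under the effective-sample-size interpretation, Beta(α, β) has prior mean α/(α+β) and prior sample size α+β.
So α+β = 25 and α/(α+β) = 0.51, giving α = 0.51·25 = 12.75 and β = 25 − 12.75 = 12.25.

α = 12.75, β = 12.25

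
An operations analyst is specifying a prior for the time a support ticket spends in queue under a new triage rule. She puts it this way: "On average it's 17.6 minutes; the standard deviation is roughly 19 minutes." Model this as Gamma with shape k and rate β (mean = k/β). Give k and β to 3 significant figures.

k ≈ 0.858, β ≈ 0.0488

For Gamma(k, rate β): mean = k/β, variance = k/β², so CV = 1/√k.
CV = SD/mean = 19/17.6 = 1.08, hence k = 1/CV² = 0.858.
Then β = k/mean = 0.858/17.6 = 0.0488.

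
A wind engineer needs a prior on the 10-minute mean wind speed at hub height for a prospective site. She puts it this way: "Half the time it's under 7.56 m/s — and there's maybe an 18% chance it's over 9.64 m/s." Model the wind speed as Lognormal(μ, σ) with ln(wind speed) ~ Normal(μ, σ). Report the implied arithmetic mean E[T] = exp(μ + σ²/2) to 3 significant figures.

E[T] ≈ 7.83 m/s

If T ~ Lognormal(μ,σ) then ln T ~ Normal(μ,σ), so the p-quantile of ln T is μ + z_p·σ.
ln(7.56) = 2.023 and ln(9.64) = 2.266; z_{0.5} = 0, z_{0.82} = 0.9154.
σ = (2.266 − 2.023)/(0.9154 − (0)) = 0.266.
μ = 2.023 − (0)·0.266 = 2.023.
E[T] = exp(μ + σ²/2) = exp(2.023 + 0.0353) = 7.83 m/s.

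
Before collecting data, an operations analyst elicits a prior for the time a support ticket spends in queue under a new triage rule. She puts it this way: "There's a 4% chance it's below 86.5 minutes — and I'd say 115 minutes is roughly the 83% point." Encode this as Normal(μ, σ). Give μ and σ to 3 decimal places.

For Normal(μ,σ), the p-quantile is μ + z_p·σ. Here z_{0.04} = -1.751, z_{0.83} = 0.9542.
So 86.5 = μ − 1.751σ and 115 = μ + 0.9542σ.
Subtracting: σ = (115 − 86.5)/(0.9542 − (-1.751)) = 10.537.
Then μ = 86.5 − (-1.751)·10.537 = 104.946.

μ = 104.946, σ = 10.537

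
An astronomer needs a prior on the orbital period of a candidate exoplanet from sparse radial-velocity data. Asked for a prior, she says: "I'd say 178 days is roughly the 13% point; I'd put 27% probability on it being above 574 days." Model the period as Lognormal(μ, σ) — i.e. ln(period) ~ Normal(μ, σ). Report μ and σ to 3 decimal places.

μ ≈ 5.940, σ ≈ 0.673

If T ~ Lognormal(μ,σ) then ln T ~ Normal(μ,σ), so the p-quantile of ln T is μ + z_p·σ.
ln(178) = 5.182 and ln(574) = 6.353; z_{0.13} = -1.126, z_{0.73} = 0.6128.
σ = (6.353 − 5.182)/(0.6128 − (-1.126)) = 0.673.
μ = 5.182 − (-1.126)·0.673 = 5.940.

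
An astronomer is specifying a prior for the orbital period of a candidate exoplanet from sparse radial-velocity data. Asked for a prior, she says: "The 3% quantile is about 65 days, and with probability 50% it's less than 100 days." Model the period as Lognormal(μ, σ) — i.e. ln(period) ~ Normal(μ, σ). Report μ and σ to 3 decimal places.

μ ≈ 4.605, σ ≈ 0.229

If T ~ Lognormal(μ,σ) then ln T ~ Normal(μ,σ), so the p-quantile of ln T is μ + z_p·σ.
ln(65) = 4.174 and ln(100) = 4.605; z_{0.03} = -1.881, z_{0.5} = 0.
σ = (4.605 − 4.174)/(0 − (-1.881)) = 0.229.
μ = 4.174 − (-1.881)·0.229 = 4.605.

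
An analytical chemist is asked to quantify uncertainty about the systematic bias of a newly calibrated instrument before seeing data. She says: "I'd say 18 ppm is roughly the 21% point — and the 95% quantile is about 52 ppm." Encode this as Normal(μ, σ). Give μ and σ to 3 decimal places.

μ = 29.185, σ = 13.870

The p-quantile of Normal(μ,σ) is μ + z_p·σ, with z_{0.21} = -0.8064 and z_{0.95} = 1.645.
Eliminate σ: μ = (z₂·x₁ − z₁·x₂)/(z₂ − z₁) = (1.645·18 − (-0.8064)·52)/2.451 = 29.185.
Then σ = (x₂ − x₁)/(z₂ − z₁) = (52 − 18)/2.451 = 13.870.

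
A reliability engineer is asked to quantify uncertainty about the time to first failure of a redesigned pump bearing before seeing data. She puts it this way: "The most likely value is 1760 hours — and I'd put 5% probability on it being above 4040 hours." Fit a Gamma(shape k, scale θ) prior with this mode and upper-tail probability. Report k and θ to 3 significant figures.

k ≈ 4.97, θ ≈ 443

Gamma(k,θ) with k>1 has mode (k−1)θ, so θ = 1760/(k−1).
Need P(X < 4040) = 0.95 with θ tied to k this way. Start at k = 2, θ = 1760: P(X<4040) ≈ 0.668.
Too low — raise k to concentrate. Iterating converges to k ≈ 4.97.
Then θ = 1760/(4.97−1) ≈ 443.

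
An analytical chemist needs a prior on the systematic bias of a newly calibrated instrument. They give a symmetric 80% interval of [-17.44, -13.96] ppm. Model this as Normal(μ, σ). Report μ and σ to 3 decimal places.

μ = -15.700, σ = 1.358

A symmetric 80% interval runs μ ± z·σ with z = 1.282.
Half-width = 1.74, so σ = 1.74/1.282 = 1.358.
μ is the interval midpoint, -15.700.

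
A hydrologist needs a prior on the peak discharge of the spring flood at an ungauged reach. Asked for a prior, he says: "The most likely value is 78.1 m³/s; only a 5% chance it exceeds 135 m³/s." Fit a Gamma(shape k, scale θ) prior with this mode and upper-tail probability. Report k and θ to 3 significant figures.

Gamma(k,θ) with k>1 has mode (k−1)θ, so θ = 78.1/(k−1).
Need P(X < 135) = 0.95 with θ tied to k this way. Start at k = 2, θ = 78.1: P(X<135) ≈ 0.516.
Too low — raise k to concentrate. Iterating converges to k ≈ 10.3.
Then θ = 78.1/(10.3−1) ≈ 8.38.

k ≈ 10.3, θ ≈ 8.38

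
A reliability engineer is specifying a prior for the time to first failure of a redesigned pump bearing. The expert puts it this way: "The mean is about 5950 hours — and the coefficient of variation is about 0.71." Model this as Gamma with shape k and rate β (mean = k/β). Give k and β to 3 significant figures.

For Gamma(k, rate β): mean = k/β, variance = k/β², so CV = 1/√k.
CV = 0.71, hence k = 1/CV² = 1.98.
Then β = k/mean = 1.98/5950 = 0.000333.

k ≈ 1.98, β ≈ 0.000333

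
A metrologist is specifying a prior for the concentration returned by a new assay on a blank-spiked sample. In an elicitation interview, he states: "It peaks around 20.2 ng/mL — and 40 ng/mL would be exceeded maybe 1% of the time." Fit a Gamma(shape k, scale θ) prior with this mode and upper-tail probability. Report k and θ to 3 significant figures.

k ≈ 11.5, θ ≈ 1.92

Gamma(k,θ) with k>1 has mode (k−1)θ, so θ = 20.2/(k−1).
Need P(X < 40) = 0.99 with θ tied to k this way. Start at k = 2, θ = 20.2: P(X<40) ≈ 0.589.
Too low — raise k to concentrate. Iterating converges to k ≈ 11.5.
Then θ = 20.2/(11.5−1) ≈ 1.92.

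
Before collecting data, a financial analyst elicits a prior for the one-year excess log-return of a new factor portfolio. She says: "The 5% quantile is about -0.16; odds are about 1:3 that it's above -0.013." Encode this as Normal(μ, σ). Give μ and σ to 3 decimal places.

The p-quantile of Normal(μ,σ) is μ + z_p·σ, with z_{0.05} = -1.645 and z_{0.75} = 0.6745.
Eliminate σ: μ = (z₂·x₁ − z₁·x₂)/(z₂ − z₁) = (0.6745·-0.16 − (-1.645)·-0.013)/2.319 = -0.056.
Then σ = (x₂ − x₁)/(z₂ − z₁) = (-0.013 − -0.16)/2.319 = 0.063.

μ = -0.056, σ = 0.063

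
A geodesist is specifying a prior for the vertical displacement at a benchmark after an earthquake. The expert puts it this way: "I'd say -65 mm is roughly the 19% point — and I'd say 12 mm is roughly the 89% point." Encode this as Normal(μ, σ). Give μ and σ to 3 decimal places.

μ = -32.878, σ = 36.590

The p-quantile of Normal(μ,σ) is μ + z_p·σ, with z_{0.19} = -0.8779 and z_{0.89} = 1.227.
Eliminate σ: μ = (z₂·x₁ − z₁·x₂)/(z₂ − z₁) = (1.227·-65 − (-0.8779)·12)/2.104 = -32.878.
Then σ = (x₂ − x₁)/(z₂ − z₁) = (12 − -65)/2.104 = 36.590.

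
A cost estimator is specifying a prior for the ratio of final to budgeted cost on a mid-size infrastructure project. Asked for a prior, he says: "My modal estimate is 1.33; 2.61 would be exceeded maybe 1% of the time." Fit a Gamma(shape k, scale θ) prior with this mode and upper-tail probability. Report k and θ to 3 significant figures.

Gamma(k,θ) with k>1 has mode (k−1)θ, so θ = 1.33/(k−1).
Need P(X < 2.61) = 0.99 with θ tied to k this way. Start at k = 2, θ = 1.33: P(X<2.61) ≈ 0.584.
Too low — raise k to concentrate. Iterating converges to k ≈ 11.8.
Then θ = 1.33/(11.8−1) ≈ 0.123.

k ≈ 11.8, θ ≈ 0.123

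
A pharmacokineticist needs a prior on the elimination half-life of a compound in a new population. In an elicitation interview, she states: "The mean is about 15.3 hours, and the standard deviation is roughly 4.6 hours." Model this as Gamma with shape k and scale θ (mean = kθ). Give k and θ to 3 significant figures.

For Gamma(k, scale θ): mean = kθ, variance = kθ², so CV = 1/√k.
CV = SD/mean = 4.6/15.3 = 0.3007, hence k = 1/CV² = 11.1.
Then θ = mean/k = 15.3/11.1 = 1.38.

k ≈ 11.1, θ ≈ 1.38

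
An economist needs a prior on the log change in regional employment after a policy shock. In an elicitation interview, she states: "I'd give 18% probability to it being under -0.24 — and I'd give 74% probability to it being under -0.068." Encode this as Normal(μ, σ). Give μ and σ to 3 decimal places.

The p-quantile of Normal(μ,σ) is μ + z_p·σ, with z_{0.18} = -0.9154 and z_{0.74} = 0.6433.
Eliminate σ: μ = (z₂·x₁ − z₁·x₂)/(z₂ − z₁) = (0.6433·-0.24 − (-0.9154)·-0.068)/1.559 = -0.139.
Then σ = (x₂ − x₁)/(z₂ − z₁) = (-0.068 − -0.24)/1.559 = 0.110.

μ = -0.139, σ = 0.110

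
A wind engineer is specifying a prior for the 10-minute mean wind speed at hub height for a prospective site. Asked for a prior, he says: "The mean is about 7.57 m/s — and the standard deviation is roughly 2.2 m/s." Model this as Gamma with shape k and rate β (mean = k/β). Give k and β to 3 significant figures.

k ≈ 11.8, β ≈ 1.56

For Gamma(k, rate β): mean = k/β, variance = k/β², so CV = 1/√k.
CV = SD/mean = 2.2/7.57 = 0.2906, hence k = 1/CV² = 11.8.
Then β = k/mean = 11.8/7.57 = 1.56.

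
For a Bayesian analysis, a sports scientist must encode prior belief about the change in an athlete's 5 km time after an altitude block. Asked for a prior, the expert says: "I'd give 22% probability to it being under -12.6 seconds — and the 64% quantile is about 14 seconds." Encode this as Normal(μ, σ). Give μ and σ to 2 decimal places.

For Normal(μ,σ), the p-quantile is μ + z_p·σ. Here z_{0.22} = -0.7722, z_{0.64} = 0.3585.
So -12.6 = μ − 0.7722σ and 14 = μ + 0.3585σ.
Subtracting: σ = (14 − -12.6)/(0.3585 − (-0.7722)) = 23.53.
Then μ = -12.6 − (-0.7722)·23.53 = 5.57.

μ = 5.57, σ = 23.53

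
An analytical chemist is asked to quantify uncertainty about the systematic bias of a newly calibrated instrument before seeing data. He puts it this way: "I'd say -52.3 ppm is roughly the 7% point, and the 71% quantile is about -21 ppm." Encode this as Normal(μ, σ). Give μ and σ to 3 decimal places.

For Normal(μ,σ), the p-quantile is μ + z_p·σ. Here z_{0.07} = -1.476, z_{0.71} = 0.5534.
So -52.3 = μ − 1.476σ and -21 = μ + 0.5534σ.
Subtracting: σ = (-21 − -52.3)/(0.5534 − (-1.476)) = 15.425.
Then μ = -52.3 − (-1.476)·15.425 = -29.536.

μ = -29.536, σ = 15.425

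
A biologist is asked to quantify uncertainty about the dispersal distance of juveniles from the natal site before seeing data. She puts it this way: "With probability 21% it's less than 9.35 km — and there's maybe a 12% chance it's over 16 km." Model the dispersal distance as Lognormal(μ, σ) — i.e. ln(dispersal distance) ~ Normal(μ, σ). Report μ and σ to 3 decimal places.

If T ~ Lognormal(μ,σ) then ln T ~ Normal(μ,σ), so the p-quantile of ln T is μ + z_p·σ.
ln(9.35) = 2.235 and ln(16) = 2.773; z_{0.21} = -0.8064, z_{0.88} = 1.175.
σ = (2.773 − 2.235)/(1.175 − (-0.8064)) = 0.271.
μ = 2.235 − (-0.8064)·0.271 = 2.454.

μ ≈ 2.454, σ ≈ 0.271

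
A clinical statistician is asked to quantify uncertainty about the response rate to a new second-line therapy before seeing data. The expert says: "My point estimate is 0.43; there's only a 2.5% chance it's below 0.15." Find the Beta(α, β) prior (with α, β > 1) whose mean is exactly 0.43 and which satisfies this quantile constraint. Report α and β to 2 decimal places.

α ≈ 3.99, β ≈ 5.28

With mean 0.43 fixed, write α = 0.43s, β = 0.57s where s = α+β.
Need P(θ < 0.15) = 0.025 under Beta(0.43s, 0.57s). Normal approximation: (q−m)/√(m(1−m)/s) ≈ z_{0.025} = -1.96, so s ≈ 0.43·0.57·(-1.96)²/(0.15−0.43)² = 12.0.
At s = 12.0: P(θ<0.15) ≈ 0.012. Adjusting to match 0.025 gives s ≈ 9.27.
So α = 0.43·9.27 ≈ 3.99, β = 0.57·9.27 ≈ 5.28.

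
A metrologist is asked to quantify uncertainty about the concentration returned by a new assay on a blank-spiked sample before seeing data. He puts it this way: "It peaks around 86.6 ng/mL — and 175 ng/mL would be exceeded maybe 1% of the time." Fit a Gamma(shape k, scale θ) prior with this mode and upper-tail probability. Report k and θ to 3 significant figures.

k ≈ 10.9, θ ≈ 8.74

Gamma(k,θ) with k>1 has mode (k−1)θ, so θ = 86.6/(k−1).
Need P(X < 175) = 0.99 with θ tied to k this way. Start at k = 2, θ = 86.6: P(X<175) ≈ 0.600.
Too low — raise k to concentrate. Iterating converges to k ≈ 10.9.
Then θ = 86.6/(10.9−1) ≈ 8.74.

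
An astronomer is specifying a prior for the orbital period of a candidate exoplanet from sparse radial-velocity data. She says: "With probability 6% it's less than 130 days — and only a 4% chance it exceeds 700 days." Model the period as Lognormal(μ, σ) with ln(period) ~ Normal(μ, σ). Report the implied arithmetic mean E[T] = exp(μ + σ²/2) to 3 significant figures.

If T ~ Lognormal(μ,σ) then ln T ~ Normal(μ,σ), so the p-quantile of ln T is μ + z_p·σ.
ln(130) = 4.868 and ln(700) = 6.551; z_{0.06} = -1.555, z_{0.96} = 1.751.
σ = (6.551 − 4.868)/(1.751 − (-1.555)) = 0.509.
μ = 4.868 − (-1.555)·0.509 = 5.659.
E[T] = exp(μ + σ²/2) = exp(5.659 + 0.1297) = 327 days.

E[T] ≈ 327 days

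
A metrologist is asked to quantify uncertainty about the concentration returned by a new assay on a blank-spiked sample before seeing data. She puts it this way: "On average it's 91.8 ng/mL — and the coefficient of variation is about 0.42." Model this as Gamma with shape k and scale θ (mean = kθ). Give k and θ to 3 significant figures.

For Gamma(k, scale θ): mean = kθ, variance = kθ², so CV = 1/√k.
CV = 0.42, hence k = 1/CV² = 5.67.
Then θ = mean/k = 91.8/5.67 = 16.2.

k ≈ 5.67, θ ≈ 16.2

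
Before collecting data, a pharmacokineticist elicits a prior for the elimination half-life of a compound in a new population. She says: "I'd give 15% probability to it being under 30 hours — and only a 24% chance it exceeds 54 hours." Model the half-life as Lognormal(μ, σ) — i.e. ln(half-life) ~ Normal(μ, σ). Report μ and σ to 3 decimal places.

If T ~ Lognormal(μ,σ) then ln T ~ Normal(μ,σ), so the p-quantile of ln T is μ + z_p·σ.
ln(30) = 3.401 and ln(54) = 3.989; z_{0.15} = -1.036, z_{0.76} = 0.7063.
σ = (3.989 − 3.401)/(0.7063 − (-1.036)) = 0.337.
μ = 3.401 − (-1.036)·0.337 = 3.751.

μ ≈ 3.751, σ ≈ 0.337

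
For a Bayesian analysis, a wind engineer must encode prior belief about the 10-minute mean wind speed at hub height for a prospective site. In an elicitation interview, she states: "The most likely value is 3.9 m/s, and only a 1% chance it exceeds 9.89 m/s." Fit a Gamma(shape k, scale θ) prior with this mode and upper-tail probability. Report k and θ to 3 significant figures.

k ≈ 6.4, θ ≈ 0.722

Gamma(k,θ) with k>1 has mode (k−1)θ, so θ = 3.9/(k−1).
Need P(X < 9.89) = 0.99 with θ tied to k this way. Start at k = 2, θ = 3.9: P(X<9.89) ≈ 0.720.
Too low — raise k to concentrate. Iterating converges to k ≈ 6.4.
Then θ = 3.9/(6.4−1) ≈ 0.722.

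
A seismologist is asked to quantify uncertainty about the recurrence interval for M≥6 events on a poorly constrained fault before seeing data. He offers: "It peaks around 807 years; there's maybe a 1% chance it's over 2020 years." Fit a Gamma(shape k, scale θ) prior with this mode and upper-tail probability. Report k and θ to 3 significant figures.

k ≈ 6.57, θ ≈ 145

Gamma(k,θ) with k>1 has mode (k−1)θ, so θ = 807/(k−1).
Need P(X < 2020) = 0.99 with θ tied to k this way. Start at k = 2, θ = 807: P(X<2020) ≈ 0.713.
Too low — raise k to concentrate. Iterating converges to k ≈ 6.57.
Then θ = 807/(6.57−1) ≈ 145.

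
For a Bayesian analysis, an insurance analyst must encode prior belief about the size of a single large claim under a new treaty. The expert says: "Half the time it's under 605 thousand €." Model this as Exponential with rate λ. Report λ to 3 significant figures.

λ ≈ 0.00115

Exponential median = ln 2 / λ, so λ = ln 2 / 605.0 = 0.00115.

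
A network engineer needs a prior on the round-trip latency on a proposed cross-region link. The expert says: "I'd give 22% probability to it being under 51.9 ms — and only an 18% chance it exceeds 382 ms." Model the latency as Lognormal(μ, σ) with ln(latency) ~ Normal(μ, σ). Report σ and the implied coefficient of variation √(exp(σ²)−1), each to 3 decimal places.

If T ~ Lognormal(μ,σ) then ln T ~ Normal(μ,σ), so the p-quantile of ln T is μ + z_p·σ.
ln(51.9) = 3.949 and ln(382) = 5.945; z_{0.22} = -0.7722, z_{0.82} = 0.9154.
σ = (5.945 − 3.949)/(0.9154 − (-0.7722)) = 1.183.
μ = 3.949 − (-0.7722)·1.183 = 4.863.
CV = √(exp(σ²)−1) = √(exp(1.3991)−1) = 1.747.

σ ≈ 1.183, CV ≈ 1.747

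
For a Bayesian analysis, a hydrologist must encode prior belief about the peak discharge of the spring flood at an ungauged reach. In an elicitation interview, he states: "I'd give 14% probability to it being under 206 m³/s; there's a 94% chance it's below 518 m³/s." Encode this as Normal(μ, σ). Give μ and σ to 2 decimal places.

μ = 333.91, σ = 118.40

For Normal(μ,σ), the p-quantile is μ + z_p·σ. Here z_{0.14} = -1.08, z_{0.94} = 1.555.
So 206 = μ − 1.08σ and 518 = μ + 1.555σ.
Subtracting: σ = (518 − 206)/(1.555 − (-1.08)) = 118.40.
Then μ = 206 − (-1.08)·118.40 = 333.91.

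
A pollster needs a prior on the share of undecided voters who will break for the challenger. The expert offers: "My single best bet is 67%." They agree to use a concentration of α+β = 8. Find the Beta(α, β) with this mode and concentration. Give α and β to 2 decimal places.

For α,β > 1 the Beta mode is (α−1)/(α+β−2). With α+β = 8, the mode is (α−1)/6.
Set (α−1)/6 = 0.67 → α = 1 + 0.67·6 = 5.02.
β = 8 − α = 2.98.

α = 5.02, β = 2.98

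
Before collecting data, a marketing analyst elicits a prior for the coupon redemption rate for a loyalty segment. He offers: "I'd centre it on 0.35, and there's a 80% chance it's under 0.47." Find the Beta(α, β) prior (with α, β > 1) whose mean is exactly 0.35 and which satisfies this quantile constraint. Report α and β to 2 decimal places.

With mean 0.35 fixed, write α = 0.35s, β = 0.65s where s = α+β.
Need P(θ < 0.47) = 0.8 under Beta(0.35s, 0.65s). Normal approximation: (q−m)/√(m(1−m)/s) ≈ z_{0.8} = 0.842, so s ≈ 0.35·0.65·(0.842)²/(0.47−0.35)² = 11.2.
At s = 11.2: P(θ<0.47) ≈ 0.804. Adjusting to match 0.8 gives s ≈ 10.75.
So α = 0.35·10.75 ≈ 3.76, β = 0.65·10.75 ≈ 6.98.

α ≈ 3.76, β ≈ 6.98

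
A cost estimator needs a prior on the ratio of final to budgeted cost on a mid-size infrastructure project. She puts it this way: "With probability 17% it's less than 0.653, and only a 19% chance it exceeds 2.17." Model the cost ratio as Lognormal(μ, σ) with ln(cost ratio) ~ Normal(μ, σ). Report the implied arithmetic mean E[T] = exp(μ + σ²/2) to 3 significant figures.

If T ~ Lognormal(μ,σ) then ln T ~ Normal(μ,σ), so the p-quantile of ln T is μ + z_p·σ.
ln(0.653) = -0.4262 and ln(2.17) = 0.7747; z_{0.17} = -0.9542, z_{0.81} = 0.8779.
σ = (0.7747 − -0.4262)/(0.8779 − (-0.9542)) = 0.655.
μ = -0.4262 − (-0.9542)·0.655 = 0.199.
E[T] = exp(μ + σ²/2) = exp(0.199 + 0.2148) = 1.51.

E[T] ≈ 1.51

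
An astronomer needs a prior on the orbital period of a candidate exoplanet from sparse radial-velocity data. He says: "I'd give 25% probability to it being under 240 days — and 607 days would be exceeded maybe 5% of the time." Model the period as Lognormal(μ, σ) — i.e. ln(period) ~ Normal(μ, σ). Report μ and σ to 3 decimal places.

μ ≈ 5.750, σ ≈ 0.400

If T ~ Lognormal(μ,σ) then ln T ~ Normal(μ,σ), so the p-quantile of ln T is μ + z_p·σ.
ln(240) = 5.481 and ln(607) = 6.409; z_{0.25} = -0.6745, z_{0.95} = 1.645.
σ = (6.409 − 5.481)/(1.645 − (-0.6745)) = 0.400.
μ = 5.481 − (-0.6745)·0.400 = 5.750.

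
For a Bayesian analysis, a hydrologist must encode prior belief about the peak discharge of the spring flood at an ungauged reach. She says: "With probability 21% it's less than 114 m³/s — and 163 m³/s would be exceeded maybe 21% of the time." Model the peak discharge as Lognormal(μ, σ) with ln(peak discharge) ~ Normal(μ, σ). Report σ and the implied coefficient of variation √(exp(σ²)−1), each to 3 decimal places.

If T ~ Lognormal(μ,σ) then ln T ~ Normal(μ,σ), so the p-quantile of ln T is μ + z_p·σ.
ln(114) = 4.736 and ln(163) = 5.094; z_{0.21} = -0.8064, z_{0.79} = 0.8064.
σ = (5.094 − 4.736)/(0.8064 − (-0.8064)) = 0.222.
μ = 4.736 − (-0.8064)·0.222 = 4.915.
CV = √(exp(σ²)−1) = √(exp(0.0491)−1) = 0.224.

σ ≈ 0.222, CV ≈ 0.224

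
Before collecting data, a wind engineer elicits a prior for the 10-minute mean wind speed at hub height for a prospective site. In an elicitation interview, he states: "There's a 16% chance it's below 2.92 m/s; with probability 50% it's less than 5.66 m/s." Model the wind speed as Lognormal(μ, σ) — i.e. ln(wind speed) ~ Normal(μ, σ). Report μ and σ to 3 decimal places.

μ ≈ 1.733, σ ≈ 0.666

If T ~ Lognormal(μ,σ) then ln T ~ Normal(μ,σ), so the p-quantile of ln T is μ + z_p·σ.
ln(2.92) = 1.072 and ln(5.66) = 1.733; z_{0.16} = -0.9945, z_{0.5} = 0.
σ = (1.733 − 1.072)/(0 − (-0.9945)) = 0.666.
μ = 1.072 − (-0.9945)·0.666 = 1.733.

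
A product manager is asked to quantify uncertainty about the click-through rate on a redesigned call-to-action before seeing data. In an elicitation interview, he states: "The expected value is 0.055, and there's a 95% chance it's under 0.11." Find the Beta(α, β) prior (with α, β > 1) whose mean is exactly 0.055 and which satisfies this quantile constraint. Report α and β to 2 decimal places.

With mean 0.055 fixed, write α = 0.055s, β = 0.945s where s = α+β.
Need P(θ < 0.11) = 0.95 under Beta(0.055s, 0.945s). Normal approximation: (q−m)/√(m(1−m)/s) ≈ z_{0.95} = 1.64, so s ≈ 0.055·0.945·(1.64)²/(0.11−0.055)² = 46.5.
At s = 46.5: P(θ<0.11) ≈ 0.931. Adjusting to match 0.95 gives s ≈ 60.05.
So α = 0.055·60.05 ≈ 3.30, β = 0.945·60.05 ≈ 56.74.

α ≈ 3.30, β ≈ 56.74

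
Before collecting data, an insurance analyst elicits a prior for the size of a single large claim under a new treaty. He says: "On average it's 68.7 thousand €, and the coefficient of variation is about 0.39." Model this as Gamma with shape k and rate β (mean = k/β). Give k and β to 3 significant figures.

k ≈ 6.57, β ≈ 0.0957

For Gamma(k, rate β): mean = k/β, variance = k/β², so CV = 1/√k.
CV = 0.39, hence k = 1/CV² = 6.57.
Then β = k/mean = 6.57/68.7 = 0.0957.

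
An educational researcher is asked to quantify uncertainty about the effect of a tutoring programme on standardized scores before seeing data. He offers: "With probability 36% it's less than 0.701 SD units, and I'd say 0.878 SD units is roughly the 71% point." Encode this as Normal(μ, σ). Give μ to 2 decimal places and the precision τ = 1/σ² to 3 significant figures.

μ = 0.77, τ = 26.5

For Normal(μ,σ), the p-quantile is μ + z_p·σ. Here z_{0.36} = -0.3585, z_{0.71} = 0.5534.
So 0.701 = μ − 0.3585σ and 0.878 = μ + 0.5534σ.
Subtracting: σ = (0.878 − 0.701)/(0.5534 − (-0.3585)) = 0.19.
Then μ = 0.701 − (-0.3585)·0.19 = 0.77.
Precision τ = 1/σ² = 1/0.1941² = 26.5.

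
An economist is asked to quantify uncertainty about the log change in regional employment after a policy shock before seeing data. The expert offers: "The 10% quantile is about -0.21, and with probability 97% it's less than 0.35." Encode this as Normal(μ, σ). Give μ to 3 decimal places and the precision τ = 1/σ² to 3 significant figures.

For Normal(μ,σ), the p-quantile is μ + z_p·σ. Here z_{0.1} = -1.282, z_{0.97} = 1.881.
So -0.21 = μ − 1.282σ and 0.35 = μ + 1.881σ.
Subtracting: σ = (0.35 − -0.21)/(1.881 − (-1.282)) = 0.177.
Then μ = -0.21 − (-1.282)·0.177 = 0.017.
Precision τ = 1/σ² = 1/0.1771² = 31.9.

μ = 0.017, τ = 31.9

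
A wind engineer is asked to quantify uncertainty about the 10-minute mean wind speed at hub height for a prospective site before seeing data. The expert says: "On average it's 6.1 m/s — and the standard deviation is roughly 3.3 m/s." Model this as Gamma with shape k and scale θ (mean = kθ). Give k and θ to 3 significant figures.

k ≈ 3.42, θ ≈ 1.79

For Gamma(k, scale θ): mean = kθ, variance = kθ², so CV = 1/√k.
CV = SD/mean = 3.3/6.1 = 0.541, hence k = 1/CV² = 3.42.
Then θ = mean/k = 6.1/3.42 = 1.79.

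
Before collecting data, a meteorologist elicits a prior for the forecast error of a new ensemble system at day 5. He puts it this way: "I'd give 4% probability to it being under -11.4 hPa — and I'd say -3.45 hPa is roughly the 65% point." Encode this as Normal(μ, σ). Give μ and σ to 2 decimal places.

μ = -4.88, σ = 3.72

The p-quantile of Normal(μ,σ) is μ + z_p·σ, with z_{0.04} = -1.751 and z_{0.65} = 0.3853.
Eliminate σ: μ = (z₂·x₁ − z₁·x₂)/(z₂ − z₁) = (0.3853·-11.4 − (-1.751)·-3.45)/2.136 = -4.88.
Then σ = (x₂ − x₁)/(z₂ − z₁) = (-3.45 − -11.4)/2.136 = 3.72.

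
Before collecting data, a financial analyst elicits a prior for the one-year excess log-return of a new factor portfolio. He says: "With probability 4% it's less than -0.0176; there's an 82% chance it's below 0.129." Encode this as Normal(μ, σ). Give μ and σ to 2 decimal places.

For Normal(μ,σ), the p-quantile is μ + z_p·σ. Here z_{0.04} = -1.751, z_{0.82} = 0.9154.
So -0.0176 = μ − 1.751σ and 0.129 = μ + 0.9154σ.
Subtracting: σ = (0.129 − -0.0176)/(0.9154 − (-1.751)) = 0.05.
Then μ = -0.0176 − (-1.751)·0.05 = 0.08.

μ = 0.08, σ = 0.05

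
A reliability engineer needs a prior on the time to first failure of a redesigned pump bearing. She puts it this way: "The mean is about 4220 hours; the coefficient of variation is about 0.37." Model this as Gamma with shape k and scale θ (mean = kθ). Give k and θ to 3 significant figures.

For Gamma(k, scale θ): mean = kθ, variance = kθ², so CV = 1/√k.
CV = 0.37, hence k = 1/CV² = 7.3.
Then θ = mean/k = 4220/7.3 = 578.

k ≈ 7.3, θ ≈ 578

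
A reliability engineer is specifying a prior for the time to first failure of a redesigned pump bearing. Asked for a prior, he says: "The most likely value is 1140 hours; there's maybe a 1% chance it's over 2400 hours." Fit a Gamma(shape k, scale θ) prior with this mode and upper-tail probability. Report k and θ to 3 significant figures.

k ≈ 9.78, θ ≈ 130

Gamma(k,θ) with k>1 has mode (k−1)θ, so θ = 1140/(k−1).
Need P(X < 2400) = 0.99 with θ tied to k this way. Start at k = 2, θ = 1140: P(X<2400) ≈ 0.622.
Too low — raise k to concentrate. Iterating converges to k ≈ 9.78.
Then θ = 1140/(9.78−1) ≈ 130.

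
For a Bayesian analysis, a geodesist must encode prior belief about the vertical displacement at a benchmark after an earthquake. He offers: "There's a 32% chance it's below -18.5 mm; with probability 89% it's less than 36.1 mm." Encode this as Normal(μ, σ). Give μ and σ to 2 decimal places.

For Normal(μ,σ), the p-quantile is μ + z_p·σ. Here z_{0.32} = -0.4677, z_{0.89} = 1.227.
So -18.5 = μ − 0.4677σ and 36.1 = μ + 1.227σ.
Subtracting: σ = (36.1 − -18.5)/(1.227 − (-0.4677)) = 32.23.
Then μ = -18.5 − (-0.4677)·32.23 = -3.43.

μ = -3.43, σ = 32.23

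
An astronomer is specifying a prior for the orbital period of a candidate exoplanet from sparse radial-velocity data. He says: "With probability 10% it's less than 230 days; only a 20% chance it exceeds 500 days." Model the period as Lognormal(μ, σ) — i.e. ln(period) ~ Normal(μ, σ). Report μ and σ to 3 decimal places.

If T ~ Lognormal(μ,σ) then ln T ~ Normal(μ,σ), so the p-quantile of ln T is μ + z_p·σ.
ln(230) = 5.438 and ln(500) = 6.215; z_{0.1} = -1.282, z_{0.8} = 0.8416.
σ = (6.215 − 5.438)/(0.8416 − (-1.282)) = 0.366.
μ = 5.438 − (-1.282)·0.366 = 5.907.

μ ≈ 5.907, σ ≈ 0.366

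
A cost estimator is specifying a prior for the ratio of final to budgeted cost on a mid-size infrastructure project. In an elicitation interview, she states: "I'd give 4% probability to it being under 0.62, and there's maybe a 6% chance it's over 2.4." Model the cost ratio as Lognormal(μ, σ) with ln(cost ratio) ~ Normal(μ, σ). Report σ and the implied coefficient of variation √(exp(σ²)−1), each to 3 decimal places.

If T ~ Lognormal(μ,σ) then ln T ~ Normal(μ,σ), so the p-quantile of ln T is μ + z_p·σ.
ln(0.62) = -0.478 and ln(2.4) = 0.8755; z_{0.04} = -1.751, z_{0.94} = 1.555.
σ = (0.8755 − -0.478)/(1.555 − (-1.751)) = 0.409.
μ = -0.478 − (-1.751)·0.409 = 0.239.
CV = √(exp(σ²)−1) = √(exp(0.1677)−1) = 0.427.

σ ≈ 0.409, CV ≈ 0.427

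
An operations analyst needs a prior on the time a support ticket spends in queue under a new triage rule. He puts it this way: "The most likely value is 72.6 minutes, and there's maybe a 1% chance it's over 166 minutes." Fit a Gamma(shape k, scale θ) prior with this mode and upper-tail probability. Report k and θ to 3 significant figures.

k ≈ 7.99, θ ≈ 10.4

Gamma(k,θ) with k>1 has mode (k−1)θ, so θ = 72.6/(k−1).
Need P(X < 166) = 0.99 with θ tied to k this way. Start at k = 2, θ = 72.6: P(X<166) ≈ 0.666.
Too low — raise k to concentrate. Iterating converges to k ≈ 7.99.
Then θ = 72.6/(7.99−1) ≈ 10.4.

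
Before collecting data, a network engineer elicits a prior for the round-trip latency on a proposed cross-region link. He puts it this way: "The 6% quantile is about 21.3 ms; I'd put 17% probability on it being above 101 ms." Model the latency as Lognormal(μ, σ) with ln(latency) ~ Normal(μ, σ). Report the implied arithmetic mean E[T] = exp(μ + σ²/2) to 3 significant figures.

If T ~ Lognormal(μ,σ) then ln T ~ Normal(μ,σ), so the p-quantile of ln T is μ + z_p·σ.
ln(21.3) = 3.059 and ln(101) = 4.615; z_{0.06} = -1.555, z_{0.83} = 0.9542.
σ = (4.615 − 3.059)/(0.9542 − (-1.555)) = 0.620.
μ = 3.059 − (-1.555)·0.620 = 4.023.
E[T] = exp(μ + σ²/2) = exp(4.023 + 0.1924) = 67.7 ms.

E[T] ≈ 67.7 ms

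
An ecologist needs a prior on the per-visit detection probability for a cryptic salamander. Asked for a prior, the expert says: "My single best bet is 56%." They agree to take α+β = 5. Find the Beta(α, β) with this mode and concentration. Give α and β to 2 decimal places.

For α,β > 1 the Beta mode is (α−1)/(α+β−2). With α+β = 5, the mode is (α−1)/3.
Set (α−1)/3 = 0.56 → α = 1 + 0.56·3 = 2.68.
β = 5 − α = 2.32.

α = 2.68, β = 2.32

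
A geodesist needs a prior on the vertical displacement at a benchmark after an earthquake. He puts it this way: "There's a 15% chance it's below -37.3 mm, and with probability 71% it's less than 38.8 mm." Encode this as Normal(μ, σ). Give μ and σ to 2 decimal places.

μ = 12.31, σ = 47.87

For Normal(μ,σ), the p-quantile is μ + z_p·σ. Here z_{0.15} = -1.036, z_{0.71} = 0.5534.
So -37.3 = μ − 1.036σ and 38.8 = μ + 0.5534σ.
Subtracting: σ = (38.8 − -37.3)/(0.5534 − (-1.036)) = 47.87.
Then μ = -37.3 − (-1.036)·47.87 = 12.31.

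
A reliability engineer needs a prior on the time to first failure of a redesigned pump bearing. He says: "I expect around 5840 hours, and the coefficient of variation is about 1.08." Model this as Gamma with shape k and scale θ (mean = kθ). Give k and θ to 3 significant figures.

k ≈ 0.857, θ ≈ 6810

For Gamma(k, scale θ): mean = kθ, variance = kθ², so CV = 1/√k.
CV = 1.08, hence k = 1/CV² = 0.857.
Then θ = mean/k = 5840/0.857 = 6810.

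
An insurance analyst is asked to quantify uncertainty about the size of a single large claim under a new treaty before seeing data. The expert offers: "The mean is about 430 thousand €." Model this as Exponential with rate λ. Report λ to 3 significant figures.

λ ≈ 0.00233

Exponential mean = 1/λ, so λ = 1/430.0 = 0.00233.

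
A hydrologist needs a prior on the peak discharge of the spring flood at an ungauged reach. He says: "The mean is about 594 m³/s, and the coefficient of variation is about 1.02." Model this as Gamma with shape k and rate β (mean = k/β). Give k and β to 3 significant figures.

For Gamma(k, rate β): mean = k/β, variance = k/β², so CV = 1/√k.
CV = 1.02, hence k = 1/CV² = 0.961.
Then β = k/mean = 0.961/594 = 0.00162.

k ≈ 0.961, β ≈ 0.00162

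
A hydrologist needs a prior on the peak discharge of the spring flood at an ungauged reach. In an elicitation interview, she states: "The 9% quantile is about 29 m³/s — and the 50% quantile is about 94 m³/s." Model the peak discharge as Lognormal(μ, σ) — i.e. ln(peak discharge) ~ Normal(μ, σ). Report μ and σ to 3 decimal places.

If T ~ Lognormal(μ,σ) then ln T ~ Normal(μ,σ), so the p-quantile of ln T is μ + z_p·σ.
ln(29) = 3.367 and ln(94) = 4.543; z_{0.09} = -1.341, z_{0.5} = 0.
σ = (4.543 − 3.367)/(0 − (-1.341)) = 0.877.
μ = 3.367 − (-1.341)·0.877 = 4.543.

μ ≈ 4.543, σ ≈ 0.877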